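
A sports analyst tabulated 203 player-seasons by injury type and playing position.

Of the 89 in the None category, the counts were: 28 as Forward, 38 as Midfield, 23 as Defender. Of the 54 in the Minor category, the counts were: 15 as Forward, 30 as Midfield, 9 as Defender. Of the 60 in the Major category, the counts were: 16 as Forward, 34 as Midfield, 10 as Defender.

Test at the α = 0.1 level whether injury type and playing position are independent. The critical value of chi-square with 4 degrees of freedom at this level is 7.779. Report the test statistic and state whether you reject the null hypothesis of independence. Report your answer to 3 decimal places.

Row totals: 89, 54, 60. Column totals: 59, 102, 42. Grand total N = 203.
Expected counts (row total × column total / N):
  None, Forward: 89×59/203 = 25.8670
  None, Midfield: 89×102/203 = 44.7192
  None, Defender: 89×42/203 = 18.4138
  Minor, Forward: 54×59/203 = 15.6946
  Minor, Midfield: 54×102/203 = 27.1330
  Minor, Defender: 54×42/203 = 11.1724
  Major, Forward: 60×59/203 = 17.4384
  Major, Midfield: 60×102/203 = 30.1478
  Major, Defender: 60×42/203 = 12.4138
Contributions (O − E)²/E:
  (28 − 25.8670)²/25.8670 = 0.1759
  (38 − 44.7192)²/44.7192 = 1.0096
  (23 − 18.4138)²/18.4138 = 1.1423
  (15 − 15.6946)²/15.6946 = 0.0307
  (30 − 27.1330)²/27.1330 = 0.3029
  (9 − 11.1724)²/11.1724 = 0.4224
  (16 − 17.4384)²/17.4384 = 0.1186
  (34 − 30.1478)²/30.1478 = 0.4922
  (10 − 12.4138)²/12.4138 = 0.4694
χ² = 0.1759 + 1.0096 + 1.1423 + 0.0307 + 0.3029 + 0.4224 + 0.1186 + 0.4922 + 0.4694 = 4.164
df = (3−1)(3−1) = 4. Since 4.164 < 7.779, fail to reject the null hypothesis of independence at α = 0.1.

4.164; fail to reject H₀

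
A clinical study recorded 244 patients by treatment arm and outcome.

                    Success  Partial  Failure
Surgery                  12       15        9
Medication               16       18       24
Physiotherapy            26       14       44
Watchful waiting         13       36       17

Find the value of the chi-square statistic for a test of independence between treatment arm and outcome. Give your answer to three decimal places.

Row totals: 36, 58, 84, 66. Column totals: 67, 83, 94. Grand total N = 244.
Expected counts (row total × column total / N):
  Surgery, Success: 36×67/244 = 9.8852
  Surgery, Partial: 36×83/244 = 12.2459
  Surgery, Failure: 36×94/244 = 13.8689
  Medication, Success: 58×67/244 = 15.9262
  Medication, Partial: 58×83/244 = 19.7295
  Medication, Failure: 58×94/244 = 22.3443
  Physiotherapy, Success: 84×67/244 = 23.0656
  Physiotherapy, Partial: 84×83/244 = 28.5738
  Physiotherapy, Failure: 84×94/244 = 32.3607
  Watchful waiting, Success: 66×67/244 = 18.1230
  Watchful waiting, Partial: 66×83/244 = 22.4508
  Watchful waiting, Failure: 66×94/244 = 25.4262
Contributions (O − E)²/E:
  (12 − 9.8852)²/9.8852 = 0.4524
  (15 − 12.2459)²/12.2459 = 0.6194
  (9 − 13.8689)²/13.8689 = 1.7093
  (16 − 15.9262)²/15.9262 = 0.0003
  (18 − 19.7295)²/19.7295 = 0.1516
  (24 − 22.3443)²/22.3443 = 0.1227
  (26 − 23.0656)²/23.0656 = 0.3733
  (14 − 28.5738)²/28.5738 = 7.4332
  (44 − 32.3607)²/32.3607 = 4.1864
  (13 − 18.1230)²/18.1230 = 1.4482
  (36 − 22.4508)²/22.4508 = 8.1770
  (17 − 25.4262)²/25.4262 = 2.7924
χ² = 0.4524 + 0.6194 + 1.7093 + 0.0003 + 0.1516 + 0.1227 + 0.3733 + 7.4332 + 4.1864 + 1.4482 + 8.1770 + 2.7924 = 27.466

27.466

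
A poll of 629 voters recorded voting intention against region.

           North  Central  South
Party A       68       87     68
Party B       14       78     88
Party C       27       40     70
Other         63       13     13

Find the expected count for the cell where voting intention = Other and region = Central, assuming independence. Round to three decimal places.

Row total (Other) = 89; column total (Central) = 218; grand total N = 629.
Expected count = (row total × column total) / N = 89 × 218 / 629 = 30.846.

30.846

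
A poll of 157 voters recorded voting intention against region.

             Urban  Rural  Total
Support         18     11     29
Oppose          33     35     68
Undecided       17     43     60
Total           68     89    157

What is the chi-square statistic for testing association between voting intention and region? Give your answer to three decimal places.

Grand total N = 157.
Expected counts (row total × column total / N):
  Support, Urban: 29×68/157 = 12.5605
  Support, Rural: 29×89/157 = 16.4395
  Oppose, Urban: 68×68/157 = 29.4522
  Oppose, Rural: 68×89/157 = 38.5478
  Undecided, Urban: 60×68/157 = 25.9873
  Undecided, Rural: 60×89/157 = 34.0127
Contributions (O − E)²/E:
  (18 − 12.5605)²/12.5605 = 2.3557
  (11 − 16.4395)²/16.4395 = 1.7998
  (33 − 29.4522)²/29.4522 = 0.4274
  (35 − 38.5478)²/38.5478 = 0.3265
  (17 − 25.9873)²/25.9873 = 3.1081
  (43 − 34.0127)²/34.0127 = 2.3747
χ² = 2.3557 + 1.7998 + 0.4274 + 0.3265 + 3.1081 + 2.3747 = 10.392

10.392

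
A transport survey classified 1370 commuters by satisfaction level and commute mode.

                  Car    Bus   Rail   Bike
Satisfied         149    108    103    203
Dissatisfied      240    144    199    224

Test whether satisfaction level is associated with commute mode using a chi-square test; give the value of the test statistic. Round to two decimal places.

Row totals: 563, 807. Column totals: 389, 252, 302, 427. Grand total N = 1370.
Expected counts (row total × column total / N):
  Satisfied, Car: 563×389/1370 = 159.859
  Satisfied, Bus: 563×252/1370 = 103.559
  Satisfied, Rail: 563×302/1370 = 124.107
  Satisfied, Bike: 563×427/1370 = 175.475
  Dissatisfied, Car: 807×389/1370 = 229.141
  Dissatisfied, Bus: 807×252/1370 = 148.441
  Dissatisfied, Rail: 807×302/1370 = 177.893
  Dissatisfied, Bike: 807×427/1370 = 251.525
Contributions (O − E)²/E:
  (149 − 159.859)²/159.859 = 0.7376
  (108 − 103.559)²/103.559 = 0.1904
  (103 − 124.107)²/124.107 = 3.5897
  (203 − 175.475)²/175.475 = 4.3176
  (240 − 229.141)²/229.141 = 0.5146
  (144 − 148.441)²/148.441 = 0.1329
  (199 − 177.893)²/177.893 = 2.5043
  (224 − 251.525)²/251.525 = 3.0121
χ² = 0.7376 + 0.1904 + 3.5897 + 4.3176 + 0.5146 + 0.1329 + 2.5043 + 3.0121 = 15.00

15.00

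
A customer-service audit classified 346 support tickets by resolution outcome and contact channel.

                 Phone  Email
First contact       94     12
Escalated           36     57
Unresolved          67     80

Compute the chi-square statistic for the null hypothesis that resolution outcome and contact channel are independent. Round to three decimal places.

Row totals: 106, 93, 147. Column totals: 197, 149. Grand total N = 346.
Expected counts (row total × column total / N):
  First contact, Phone: 106×197/346 = 60.35260
  First contact, Email: 106×149/346 = 45.64740
  Escalated, Phone: 93×197/346 = 52.95087
  Escalated, Email: 93×149/346 = 40.04913
  Unresolved, Phone: 147×197/346 = 83.69653
  Unresolved, Email: 147×149/346 = 63.30347
Contributions (O − E)²/E:
  (94 − 60.35260)²/60.35260 = 18.7589
  (12 − 45.64740)²/45.64740 = 24.8020
  (36 − 52.95087)²/52.95087 = 5.4264
  (57 − 40.04913)²/40.04913 = 7.1745
  (67 − 83.69653)²/83.69653 = 3.3308
  (80 − 63.30347)²/63.30347 = 4.4038
χ² = 18.7589 + 24.8020 + 5.4264 + 7.1745 + 3.3308 + 4.4038 = 63.896

63.896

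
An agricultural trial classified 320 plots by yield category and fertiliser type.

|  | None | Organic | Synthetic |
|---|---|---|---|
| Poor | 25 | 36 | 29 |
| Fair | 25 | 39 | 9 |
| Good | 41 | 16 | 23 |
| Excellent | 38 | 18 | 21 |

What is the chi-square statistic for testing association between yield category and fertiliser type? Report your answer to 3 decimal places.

Row totals: 90, 73, 80, 77. Column totals: 129, 109, 82. Grand total N = 320.
Expected counts (row total × column total / N):
  Poor, None: 90×129/320 = 36.2812
  Poor, Organic: 90×109/320 = 30.6562
  Poor, Synthetic: 90×82/320 = 23.0625
  Fair, None: 73×129/320 = 29.4281
  Fair, Organic: 73×109/320 = 24.8656
  Fair, Synthetic: 73×82/320 = 18.7063
  Good, None: 80×129/320 = 32.2500
  Good, Organic: 80×109/320 = 27.2500
  Good, Synthetic: 80×82/320 = 20.5000
  Excellent, None: 77×129/320 = 31.0406
  Excellent, Organic: 77×109/320 = 26.2281
  Excellent, Synthetic: 77×82/320 = 19.7312
Contributions (O − E)²/E:
  (25 − 36.2812)²/36.2812 = 3.5078
  (36 − 30.6562)²/30.6562 = 0.9315
  (29 − 23.0625)²/23.0625 = 1.5286
  (25 − 29.4281)²/29.4281 = 0.6663
  (39 − 24.8656)²/24.8656 = 8.0344
  (9 − 18.7063)²/18.7063 = 5.0364
  (41 − 32.2500)²/32.2500 = 2.3740
  (16 − 27.2500)²/27.2500 = 4.6445
  (23 − 20.5000)²/20.5000 = 0.3049
  (38 − 31.0406)²/31.0406 = 1.5603
  (18 − 26.2281)²/26.2281 = 2.5813
  (21 − 19.7312)²/19.7312 = 0.0816
χ² = 3.5078 + 0.9315 + 1.5286 + 0.6663 + 8.0344 + 5.0364 + 2.3740 + 4.6445 + 0.3049 + 1.5603 + 2.5813 + 0.0816 = 31.252

31.252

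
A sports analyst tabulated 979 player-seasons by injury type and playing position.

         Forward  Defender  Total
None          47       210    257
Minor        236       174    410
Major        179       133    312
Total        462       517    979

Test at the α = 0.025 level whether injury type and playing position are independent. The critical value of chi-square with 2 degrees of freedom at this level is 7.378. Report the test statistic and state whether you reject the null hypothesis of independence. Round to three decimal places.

Grand total N = 979.
Expected counts (row total × column total / N):
  None, Forward: 257×462/979 = 121.2809
  None, Defender: 257×517/979 = 135.7191
  Minor, Forward: 410×462/979 = 193.4831
  Minor, Defender: 410×517/979 = 216.5169
  Major, Forward: 312×462/979 = 147.2360
  Major, Defender: 312×517/979 = 164.7640
Contributions (O − E)²/E:
  (47 − 121.2809)²/121.2809 = 45.4948
  (210 − 135.7191)²/135.7191 = 40.6549
  (236 − 193.4831)²/193.4831 = 9.3429
  (174 − 216.5169)²/216.5169 = 8.3489
  (179 − 147.2360)²/147.2360 = 6.8526
  (133 − 164.7640)²/164.7640 = 6.1236
χ² = 45.4948 + 40.6549 + 9.3429 + 8.3489 + 6.8526 + 6.1236 = 116.818
df = (3−1)(2−1) = 2. Since 116.818 > 7.378, reject the null hypothesis of independence at α = 0.025.

116.818; reject H₀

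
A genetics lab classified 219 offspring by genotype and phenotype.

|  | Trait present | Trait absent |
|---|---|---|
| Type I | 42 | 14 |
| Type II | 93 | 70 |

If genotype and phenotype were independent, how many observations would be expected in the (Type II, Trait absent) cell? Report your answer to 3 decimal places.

62.521

Row total (Type II) = 163; column total (Trait absent) = 84; grand total N = 219.
Expected count = (row total × column total) / N = 163 × 84 / 219 = 62.521.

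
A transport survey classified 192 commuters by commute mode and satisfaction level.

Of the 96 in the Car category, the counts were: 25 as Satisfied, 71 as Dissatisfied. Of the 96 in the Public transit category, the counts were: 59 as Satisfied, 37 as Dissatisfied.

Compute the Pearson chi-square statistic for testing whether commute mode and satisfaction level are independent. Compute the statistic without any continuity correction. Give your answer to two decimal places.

24.47

Row totals: 96, 96. Column totals: 84, 108. Grand total N = 192.
Expected counts (row total × column total / N):
  Car, Satisfied: 96×84/192 = 42.000
  Car, Dissatisfied: 96×108/192 = 54.000
  Public transit, Satisfied: 96×84/192 = 42.000
  Public transit, Dissatisfied: 96×108/192 = 54.000
Contributions (O − E)²/E:
  (25 − 42.000)²/42.000 = 6.8810
  (71 − 54.000)²/54.000 = 5.3519
  (59 − 42.000)²/42.000 = 6.8810
  (37 − 54.000)²/54.000 = 5.3519
χ² = 6.8810 + 5.3519 + 6.8810 + 5.3519 = 24.47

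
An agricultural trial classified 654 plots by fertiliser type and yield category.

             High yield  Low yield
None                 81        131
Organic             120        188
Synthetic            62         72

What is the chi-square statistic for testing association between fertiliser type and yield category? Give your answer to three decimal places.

Row totals: 212, 308, 134. Column totals: 263, 391. Grand total N = 654.
Expected counts (row total × column total / N):
  None, High yield: 212×263/654 = 85.25382
  None, Low yield: 212×391/654 = 126.74618
  Organic, High yield: 308×263/654 = 123.85933
  Organic, Low yield: 308×391/654 = 184.14067
  Synthetic, High yield: 134×263/654 = 53.88685
  Synthetic, Low yield: 134×391/654 = 80.11315
Contributions (O − E)²/E:
  (81 − 85.25382)²/85.25382 = 0.2122
  (131 − 126.74618)²/126.74618 = 0.1428
  (120 − 123.85933)²/123.85933 = 0.1203
  (188 − 184.14067)²/184.14067 = 0.0809
  (62 − 53.88685)²/53.88685 = 1.2215
  (72 − 80.11315)²/80.11315 = 0.8216
χ² = 0.2122 + 0.1428 + 0.1203 + 0.0809 + 1.2215 + 0.8216 = 2.599

2.599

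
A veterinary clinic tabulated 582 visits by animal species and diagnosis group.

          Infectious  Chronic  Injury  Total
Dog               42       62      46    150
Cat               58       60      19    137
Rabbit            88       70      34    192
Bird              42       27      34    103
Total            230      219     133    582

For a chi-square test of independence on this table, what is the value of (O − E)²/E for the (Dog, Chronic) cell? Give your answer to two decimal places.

0.55

Row total (Dog) = 150; column total (Chronic) = 219; N = 582.
Expected count E = 150 × 219 / 582 = 56.443.
Contribution = (O − E)²/E = (62 − 56.443)² / 56.443 = 0.55.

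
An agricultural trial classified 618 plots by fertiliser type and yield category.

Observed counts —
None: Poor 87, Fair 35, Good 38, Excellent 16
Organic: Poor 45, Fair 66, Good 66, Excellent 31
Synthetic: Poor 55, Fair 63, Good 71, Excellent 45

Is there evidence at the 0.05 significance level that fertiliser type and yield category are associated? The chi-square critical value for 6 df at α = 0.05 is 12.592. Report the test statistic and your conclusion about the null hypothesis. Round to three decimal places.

Row totals: 176, 208, 234. Column totals: 187, 164, 175, 92. Grand total N = 618.
Expected counts (row total × column total / N):
  None, Poor: 176×187/618 = 53.2557
  None, Fair: 176×164/618 = 46.7055
  None, Good: 176×175/618 = 49.8382
  None, Excellent: 176×92/618 = 26.2006
  Organic, Poor: 208×187/618 = 62.9385
  Organic, Fair: 208×164/618 = 55.1974
  Organic, Good: 208×175/618 = 58.8997
  Organic, Excellent: 208×92/618 = 30.9644
  Synthetic, Poor: 234×187/618 = 70.8058
  Synthetic, Fair: 234×164/618 = 62.0971
  Synthetic, Good: 234×175/618 = 66.2621
  Synthetic, Excellent: 234×92/618 = 34.8350
Contributions (O − E)²/E:
  (87 − 53.2557)²/53.2557 = 21.3813
  (35 − 46.7055)²/46.7055 = 2.9337
  (38 − 49.8382)²/49.8382 = 2.8120
  (16 − 26.2006)²/26.2006 = 3.9714
  (45 − 62.9385)²/62.9385 = 5.1128
  (66 − 55.1974)²/55.1974 = 2.1142
  (66 − 58.8997)²/58.8997 = 0.8559
  (31 − 30.9644)²/30.9644 = 0.0000
  (55 − 70.8058)²/70.8058 = 3.5283
  (63 − 62.0971)²/62.0971 = 0.0131
  (71 − 66.2621)²/66.2621 = 0.3388
  (45 − 34.8350)²/34.8350 = 2.9662
χ² = 21.3813 + 2.9337 + 2.8120 + 3.9714 + 5.1128 + 2.1142 + 0.8559 + 0.0000 + 3.5283 + 0.0131 + 0.3388 + 2.9662 = 46.028
df = (3−1)(4−1) = 6. Since 46.028 > 12.592, reject the null hypothesis of independence at α = 0.05.

46.028; reject H₀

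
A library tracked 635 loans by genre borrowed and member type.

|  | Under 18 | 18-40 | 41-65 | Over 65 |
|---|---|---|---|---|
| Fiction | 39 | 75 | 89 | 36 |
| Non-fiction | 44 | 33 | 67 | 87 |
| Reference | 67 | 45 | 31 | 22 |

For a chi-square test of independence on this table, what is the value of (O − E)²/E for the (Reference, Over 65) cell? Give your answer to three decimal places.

Row total (Reference) = 165; column total (Over 65) = 145; N = 635.
Expected count E = 165 × 145 / 635 = 37.67717.
Contribution = (O − E)²/E = (22 − 37.67717)² / 37.67717 = 6.523.

6.523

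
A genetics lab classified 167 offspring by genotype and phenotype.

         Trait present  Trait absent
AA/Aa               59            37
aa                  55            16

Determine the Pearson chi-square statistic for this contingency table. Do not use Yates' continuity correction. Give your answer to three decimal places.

4.827

Row totals: 96, 71. Column totals: 114, 53. Grand total N = 167.
Expected counts (row total × column total / N):
  AA/Aa, Trait present: 96×114/167 = 65.5329
  AA/Aa, Trait absent: 96×53/167 = 30.4671
  aa, Trait present: 71×114/167 = 48.4671
  aa, Trait absent: 71×53/167 = 22.5329
Contributions (O − E)²/E:
  (59 − 65.5329)²/65.5329 = 0.6513
  (37 − 30.4671)²/30.4671 = 1.4008
  (55 − 48.4671)²/48.4671 = 0.8806
  (16 − 22.5329)²/22.5329 = 1.8941
χ² = 0.6513 + 1.4008 + 0.8806 + 1.8941 = 4.827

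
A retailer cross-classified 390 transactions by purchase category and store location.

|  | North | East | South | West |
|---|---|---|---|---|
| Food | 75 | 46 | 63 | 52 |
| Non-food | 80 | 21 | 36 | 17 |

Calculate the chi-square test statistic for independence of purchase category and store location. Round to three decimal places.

18.169

Row totals: 236, 154. Column totals: 155, 67, 99, 69. Grand total N = 390.
Expected counts (row total × column total / N):
  Food, North: 236×155/390 = 93.7949
  Food, East: 236×67/390 = 40.5436
  Food, South: 236×99/390 = 59.9077
  Food, West: 236×69/390 = 41.7538
  Non-food, North: 154×155/390 = 61.2051
  Non-food, East: 154×67/390 = 26.4564
  Non-food, South: 154×99/390 = 39.0923
  Non-food, West: 154×69/390 = 27.2462
Contributions (O − E)²/E:
  (75 − 93.7949)²/93.7949 = 3.7662
  (46 − 40.5436)²/40.5436 = 0.7343
  (63 − 59.9077)²/59.9077 = 0.1596
  (52 − 41.7538)²/41.7538 = 2.5144
  (80 − 61.2051)²/61.2051 = 5.7715
  (21 − 26.4564)²/26.4564 = 1.1253
  (36 − 39.0923)²/39.0923 = 0.2446
  (17 − 27.2462)²/27.2462 = 3.8532
χ² = 3.7662 + 0.7343 + 0.1596 + 2.5144 + 5.7715 + 1.1253 + 0.2446 + 3.8532 = 18.169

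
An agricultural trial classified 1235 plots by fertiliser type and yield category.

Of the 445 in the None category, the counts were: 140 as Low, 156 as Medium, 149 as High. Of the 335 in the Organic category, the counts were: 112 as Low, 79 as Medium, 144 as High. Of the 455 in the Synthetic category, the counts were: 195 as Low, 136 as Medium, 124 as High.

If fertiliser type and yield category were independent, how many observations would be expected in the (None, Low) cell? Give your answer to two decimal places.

Row total (None) = 445; column total (Low) = 447; grand total N = 1235.
Expected count = (row total × column total) / N = 445 × 447 / 1235 = 161.06.

161.06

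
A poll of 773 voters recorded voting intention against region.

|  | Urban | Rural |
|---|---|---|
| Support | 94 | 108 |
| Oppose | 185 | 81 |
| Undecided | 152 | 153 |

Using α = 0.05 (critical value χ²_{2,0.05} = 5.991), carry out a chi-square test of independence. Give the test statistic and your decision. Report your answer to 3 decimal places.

Row totals: 202, 266, 305. Column totals: 431, 342. Grand total N = 773.
Expected counts (row total × column total / N):
  Support, Urban: 202×431/773 = 112.6287
  Support, Rural: 202×342/773 = 89.3713
  Oppose, Urban: 266×431/773 = 148.3131
  Oppose, Rural: 266×342/773 = 117.6869
  Undecided, Urban: 305×431/773 = 170.0582
  Undecided, Rural: 305×342/773 = 134.9418
Contributions (O − E)²/E:
  (94 − 112.6287)²/112.6287 = 3.0812
  (108 − 89.3713)²/89.3713 = 3.8830
  (185 − 148.3131)²/148.3131 = 9.0749
  (81 − 117.6869)²/117.6869 = 11.4365
  (152 − 170.0582)²/170.0582 = 1.9176
  (153 − 134.9418)²/134.9418 = 2.4166
χ² = 3.0812 + 3.8830 + 9.0749 + 11.4365 + 1.9176 + 2.4166 = 31.810
df = (3−1)(2−1) = 2. Since 31.810 > 5.991, reject the null hypothesis of independence at α = 0.05.

31.810; reject H₀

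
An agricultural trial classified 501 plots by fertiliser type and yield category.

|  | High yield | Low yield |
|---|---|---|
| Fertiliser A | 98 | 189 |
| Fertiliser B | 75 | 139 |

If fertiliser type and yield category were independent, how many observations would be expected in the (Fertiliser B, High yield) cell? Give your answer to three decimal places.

Row total (Fertiliser B) = 214; column total (High yield) = 173; grand total N = 501.
Expected count = (row total × column total) / N = 214 × 173 / 501 = 73.896.

73.896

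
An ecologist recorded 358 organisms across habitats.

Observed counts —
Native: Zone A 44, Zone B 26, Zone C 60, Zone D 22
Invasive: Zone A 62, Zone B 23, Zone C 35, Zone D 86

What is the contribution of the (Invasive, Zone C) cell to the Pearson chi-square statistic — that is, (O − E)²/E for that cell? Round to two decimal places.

7.07

Row total (Invasive) = 206; column total (Zone C) = 95; N = 358.
Expected count E = 206 × 95 / 358 = 54.665.
Contribution = (O − E)²/E = (35 − 54.665)² / 54.665 = 7.07.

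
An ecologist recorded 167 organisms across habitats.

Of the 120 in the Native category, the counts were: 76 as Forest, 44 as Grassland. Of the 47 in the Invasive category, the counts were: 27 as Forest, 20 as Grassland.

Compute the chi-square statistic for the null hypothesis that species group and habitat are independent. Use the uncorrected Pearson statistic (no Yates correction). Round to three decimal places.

Row totals: 120, 47. Column totals: 103, 64. Grand total N = 167.
Expected counts (row total × column total / N):
  Native, Forest: 120×103/167 = 74.0120
  Native, Grassland: 120×64/167 = 45.9880
  Invasive, Forest: 47×103/167 = 28.9880
  Invasive, Grassland: 47×64/167 = 18.0120
Contributions (O − E)²/E:
  (76 − 74.0120)²/74.0120 = 0.0534
  (44 − 45.9880)²/45.9880 = 0.0859
  (27 − 28.9880)²/28.9880 = 0.1363
  (20 − 18.0120)²/18.0120 = 0.2194
χ² = 0.0534 + 0.0859 + 0.1363 + 0.2194 = 0.495

0.495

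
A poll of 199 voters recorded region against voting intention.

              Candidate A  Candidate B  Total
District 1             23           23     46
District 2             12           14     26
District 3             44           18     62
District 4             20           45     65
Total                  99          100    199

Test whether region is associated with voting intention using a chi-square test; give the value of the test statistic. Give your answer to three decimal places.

20.668

Grand total N = 199.
Expected counts (row total × column total / N):
  District 1, Candidate A: 46×99/199 = 22.8844
  District 1, Candidate B: 46×100/199 = 23.1156
  District 2, Candidate A: 26×99/199 = 12.9347
  District 2, Candidate B: 26×100/199 = 13.0653
  District 3, Candidate A: 62×99/199 = 30.8442
  District 3, Candidate B: 62×100/199 = 31.1558
  District 4, Candidate A: 65×99/199 = 32.3367
  District 4, Candidate B: 65×100/199 = 32.6633
Contributions (O − E)²/E:
  (23 − 22.8844)²/22.8844 = 0.0006
  (23 − 23.1156)²/23.1156 = 0.0006
  (12 − 12.9347)²/12.9347 = 0.0675
  (14 − 13.0653)²/13.0653 = 0.0669
  (44 − 30.8442)²/30.8442 = 5.6113
  (18 − 31.1558)²/31.1558 = 5.5551
  (20 − 32.3367)²/32.3367 = 4.7065
  (45 − 32.6633)²/32.6633 = 4.6595
χ² = 0.0006 + 0.0006 + 0.0675 + 0.0669 + 5.6113 + 5.5551 + 4.7065 + 4.6595 = 20.668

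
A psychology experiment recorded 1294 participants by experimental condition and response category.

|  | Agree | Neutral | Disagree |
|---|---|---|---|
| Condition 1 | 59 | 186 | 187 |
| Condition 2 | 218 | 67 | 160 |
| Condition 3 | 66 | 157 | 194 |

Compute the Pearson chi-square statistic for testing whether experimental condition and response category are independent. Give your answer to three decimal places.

196.940

Row totals: 432, 445, 417. Column totals: 343, 410, 541. Grand total N = 1294.
Expected counts (row total × column total / N):
  Condition 1, Agree: 432×343/1294 = 114.5100
  Condition 1, Neutral: 432×410/1294 = 136.8779
  Condition 1, Disagree: 432×541/1294 = 180.6121
  Condition 2, Agree: 445×343/1294 = 117.9560
  Condition 2, Neutral: 445×410/1294 = 140.9969
  Condition 2, Disagree: 445×541/1294 = 186.0471
  Condition 3, Agree: 417×343/1294 = 110.5340
  Condition 3, Neutral: 417×410/1294 = 132.1252
  Condition 3, Disagree: 417×541/1294 = 174.3408
Contributions (O − E)²/E:
  (59 − 114.5100)²/114.5100 = 26.9091
  (186 − 136.8779)²/136.8779 = 17.6287
  (187 − 180.6121)²/180.6121 = 0.2259
  (218 − 117.9560)²/117.9560 = 84.8520
  (67 − 140.9969)²/140.9969 = 38.8345
  (160 − 186.0471)²/186.0471 = 3.6467
  (66 − 110.5340)²/110.5340 = 17.9427
  (157 − 132.1252)²/132.1252 = 4.6831
  (194 − 174.3408)²/174.3408 = 2.2168
χ² = 26.9091 + 17.6287 + 0.2259 + 84.8520 + 38.8345 + 3.6467 + 17.9427 + 4.6831 + 2.2168 = 196.940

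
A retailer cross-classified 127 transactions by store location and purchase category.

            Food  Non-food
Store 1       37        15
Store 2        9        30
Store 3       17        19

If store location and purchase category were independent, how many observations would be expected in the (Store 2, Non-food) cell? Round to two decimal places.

Row total (Store 2) = 39; column total (Non-food) = 64; grand total N = 127.
Expected count = (row total × column total) / N = 39 × 64 / 127 = 19.65.

19.65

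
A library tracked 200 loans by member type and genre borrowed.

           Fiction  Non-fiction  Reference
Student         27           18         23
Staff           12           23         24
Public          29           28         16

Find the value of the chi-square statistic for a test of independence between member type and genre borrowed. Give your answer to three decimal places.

10.345

Row totals: 68, 59, 73. Column totals: 68, 69, 63. Grand total N = 200.
Expected counts (row total × column total / N):
  Student, Fiction: 68×68/200 = 23.1200
  Student, Non-fiction: 68×69/200 = 23.4600
  Student, Reference: 68×63/200 = 21.4200
  Staff, Fiction: 59×68/200 = 20.0600
  Staff, Non-fiction: 59×69/200 = 20.3550
  Staff, Reference: 59×63/200 = 18.5850
  Public, Fiction: 73×68/200 = 24.8200
  Public, Non-fiction: 73×69/200 = 25.1850
  Public, Reference: 73×63/200 = 22.9950
Contributions (O − E)²/E:
  (27 − 23.1200)²/23.1200 = 0.6511
  (18 − 23.4600)²/23.4600 = 1.2707
  (23 − 21.4200)²/21.4200 = 0.1165
  (12 − 20.0600)²/20.0600 = 3.2385
  (23 − 20.3550)²/20.3550 = 0.3437
  (24 − 18.5850)²/18.5850 = 1.5777
  (29 − 24.8200)²/24.8200 = 0.7040
  (28 − 25.1850)²/25.1850 = 0.3146
  (16 − 22.9950)²/22.9950 = 2.1279
χ² = 0.6511 + 1.2707 + 0.1165 + 3.2385 + 0.3437 + 1.5777 + 0.7040 + 0.3146 + 2.1279 = 10.345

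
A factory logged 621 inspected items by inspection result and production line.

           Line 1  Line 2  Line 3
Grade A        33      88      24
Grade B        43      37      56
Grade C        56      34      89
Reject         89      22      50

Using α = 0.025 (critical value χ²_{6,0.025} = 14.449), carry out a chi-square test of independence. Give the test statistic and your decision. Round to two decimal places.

122.19; reject H₀

Row totals: 145, 136, 179, 161. Column totals: 221, 181, 219. Grand total N = 621.
Expected counts (row total × column total / N):
  Grade A, Line 1: 145×221/621 = 51.602
  Grade A, Line 2: 145×181/621 = 42.262
  Grade A, Line 3: 145×219/621 = 51.135
  Grade B, Line 1: 136×221/621 = 48.399
  Grade B, Line 2: 136×181/621 = 39.639
  Grade B, Line 3: 136×219/621 = 47.961
  Grade C, Line 1: 179×221/621 = 63.702
  Grade C, Line 2: 179×181/621 = 52.172
  Grade C, Line 3: 179×219/621 = 63.126
  Reject, Line 1: 161×221/621 = 57.296
  Reject, Line 2: 161×181/621 = 46.926
  Reject, Line 3: 161×219/621 = 56.778
Contributions (O − E)²/E:
  (33 − 51.602)²/51.602 = 6.7058
  (88 − 42.262)²/42.262 = 49.4999
  (24 − 51.135)²/51.135 = 14.3993
  (43 − 48.399)²/48.399 = 0.6023
  (37 − 39.639)²/39.639 = 0.1757
  (56 − 47.961)²/47.961 = 1.3475
  (56 − 63.702)²/63.702 = 0.9312
  (34 − 52.172)²/52.172 = 6.3295
  (89 − 63.126)²/63.126 = 10.6052
  (89 − 57.296)²/57.296 = 17.5430
  (22 − 46.926)²/46.926 = 13.2401
  (50 − 56.778)²/56.778 = 0.8091
χ² = 6.7058 + 49.4999 + 14.3993 + 0.6023 + 0.1757 + 1.3475 + 0.9312 + 6.3295 + 10.6052 + 17.5430 + 13.2401 + 0.8091 = 122.19
df = (4−1)(3−1) = 6. Since 122.19 > 14.449, reject the null hypothesis of independence at α = 0.025.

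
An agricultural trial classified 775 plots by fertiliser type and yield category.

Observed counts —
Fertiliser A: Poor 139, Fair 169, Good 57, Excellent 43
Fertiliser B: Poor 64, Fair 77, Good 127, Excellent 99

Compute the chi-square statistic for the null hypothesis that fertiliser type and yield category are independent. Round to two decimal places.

Row totals: 408, 367. Column totals: 203, 246, 184, 142. Grand total N = 775.
Expected counts (row total × column total / N):
  Fertiliser A, Poor: 408×203/775 = 106.870
  Fertiliser A, Fair: 408×246/775 = 129.507
  Fertiliser A, Good: 408×184/775 = 96.867
  Fertiliser A, Excellent: 408×142/775 = 74.756
  Fertiliser B, Poor: 367×203/775 = 96.130
  Fertiliser B, Fair: 367×246/775 = 116.493
  Fertiliser B, Good: 367×184/775 = 87.133
  Fertiliser B, Excellent: 367×142/775 = 67.244
Contributions (O − E)²/E:
  (139 − 106.870)²/106.870 = 9.6597
  (169 − 129.507)²/129.507 = 12.0433
  (57 − 96.867)²/96.867 = 16.4078
  (43 − 74.756)²/74.756 = 13.4898
  (64 − 96.130)²/96.130 = 10.7390
  (77 − 116.493)²/116.493 = 13.3888
  (127 − 87.133)²/87.133 = 18.2408
  (99 − 67.244)²/67.244 = 14.9968
χ² = 9.6597 + 12.0433 + 16.4078 + 13.4898 + 10.7390 + 13.3888 + 18.2408 + 14.9968 = 108.97

108.97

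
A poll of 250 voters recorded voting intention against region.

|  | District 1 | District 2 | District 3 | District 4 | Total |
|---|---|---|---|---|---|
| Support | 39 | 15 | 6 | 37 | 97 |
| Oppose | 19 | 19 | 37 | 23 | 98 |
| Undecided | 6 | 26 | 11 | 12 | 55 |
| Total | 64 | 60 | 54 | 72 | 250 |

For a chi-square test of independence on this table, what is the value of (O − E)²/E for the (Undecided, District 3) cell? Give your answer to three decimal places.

0.065

Row total (Undecided) = 55; column total (District 3) = 54; N = 250.
Expected count E = 55 × 54 / 250 = 11.8800.
Contribution = (O − E)²/E = (11 − 11.8800)² / 11.8800 = 0.065.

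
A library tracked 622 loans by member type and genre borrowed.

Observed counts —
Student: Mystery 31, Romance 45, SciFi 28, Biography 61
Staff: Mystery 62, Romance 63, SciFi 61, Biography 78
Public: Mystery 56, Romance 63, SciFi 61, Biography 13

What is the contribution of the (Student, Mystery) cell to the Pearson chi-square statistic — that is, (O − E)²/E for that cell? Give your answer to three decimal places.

Row total (Student) = 165; column total (Mystery) = 149; N = 622.
Expected count E = 165 × 149 / 622 = 39.5257.
Contribution = (O − E)²/E = (31 − 39.5257)² / 39.5257 = 1.839.

1.839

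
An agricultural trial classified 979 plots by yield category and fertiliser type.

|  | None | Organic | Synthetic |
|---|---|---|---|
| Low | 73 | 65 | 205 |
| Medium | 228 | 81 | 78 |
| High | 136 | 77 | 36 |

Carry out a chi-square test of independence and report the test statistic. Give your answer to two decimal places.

196.42

Row totals: 343, 387, 249. Column totals: 437, 223, 319. Grand total N = 979.
Expected counts (row total × column total / N):
  Low, None: 343×437/979 = 153.106
  Low, Organic: 343×223/979 = 78.130
  Low, Synthetic: 343×319/979 = 111.764
  Medium, None: 387×437/979 = 172.747
  Medium, Organic: 387×223/979 = 88.152
  Medium, Synthetic: 387×319/979 = 126.101
  High, None: 249×437/979 = 111.147
  High, Organic: 249×223/979 = 56.718
  High, Synthetic: 249×319/979 = 81.135
Contributions (O − E)²/E:
  (73 − 153.106)²/153.106 = 41.9120
  (65 − 78.130)²/78.130 = 2.2065
  (205 − 111.764)²/111.764 = 77.7795
  (228 − 172.747)²/172.747 = 17.6726
  (81 − 88.152)²/88.152 = 0.5803
  (78 − 126.101)²/126.101 = 18.3480
  (136 − 111.147)²/111.147 = 5.5572
  (77 − 56.718)²/56.718 = 7.2527
  (36 − 81.135)²/81.135 = 25.1084
χ² = 41.9120 + 2.2065 + 77.7795 + 17.6726 + 0.5803 + 18.3480 + 5.5572 + 7.2527 + 25.1084 = 196.42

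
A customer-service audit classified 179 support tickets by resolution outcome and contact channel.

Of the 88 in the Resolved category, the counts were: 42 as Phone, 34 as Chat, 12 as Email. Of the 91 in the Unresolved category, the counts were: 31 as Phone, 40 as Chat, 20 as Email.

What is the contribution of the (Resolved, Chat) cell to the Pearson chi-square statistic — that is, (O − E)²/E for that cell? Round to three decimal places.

Row total (Resolved) = 88; column total (Chat) = 74; N = 179.
Expected count E = 88 × 74 / 179 = 36.37989.
Contribution = (O − E)²/E = (34 − 36.37989)² / 36.37989 = 0.156.

0.156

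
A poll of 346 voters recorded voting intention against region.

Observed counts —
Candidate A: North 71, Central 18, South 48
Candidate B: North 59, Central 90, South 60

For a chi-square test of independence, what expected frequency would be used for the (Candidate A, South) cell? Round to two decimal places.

42.76

Row total (Candidate A) = 137; column total (South) = 108; grand total N = 346.
Expected count = (row total × column total) / N = 137 × 108 / 346 = 42.76.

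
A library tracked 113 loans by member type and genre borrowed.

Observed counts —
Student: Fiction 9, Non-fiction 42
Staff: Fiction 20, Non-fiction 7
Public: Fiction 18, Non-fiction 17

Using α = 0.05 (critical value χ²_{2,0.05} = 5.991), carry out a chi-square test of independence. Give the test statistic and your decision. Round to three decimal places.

Row totals: 51, 27, 35. Column totals: 47, 66. Grand total N = 113.
Expected counts (row total × column total / N):
  Student, Fiction: 51×47/113 = 21.2124
  Student, Non-fiction: 51×66/113 = 29.7876
  Staff, Fiction: 27×47/113 = 11.2301
  Staff, Non-fiction: 27×66/113 = 15.7699
  Public, Fiction: 35×47/113 = 14.5575
  Public, Non-fiction: 35×66/113 = 20.4425
Contributions (O − E)²/E:
  (9 − 21.2124)²/21.2124 = 7.0309
  (42 − 29.7876)²/29.7876 = 5.0069
  (20 − 11.2301)²/11.2301 = 6.8487
  (7 − 15.7699)²/15.7699 = 4.8771
  (18 − 14.5575)²/14.5575 = 0.8141
  (17 − 20.4425)²/20.4425 = 0.5797
χ² = 7.0309 + 5.0069 + 6.8487 + 4.8771 + 0.8141 + 0.5797 = 25.157
df = (3−1)(2−1) = 2. Since 25.157 > 5.991, reject the null hypothesis of independence at α = 0.05.

25.157; reject H₀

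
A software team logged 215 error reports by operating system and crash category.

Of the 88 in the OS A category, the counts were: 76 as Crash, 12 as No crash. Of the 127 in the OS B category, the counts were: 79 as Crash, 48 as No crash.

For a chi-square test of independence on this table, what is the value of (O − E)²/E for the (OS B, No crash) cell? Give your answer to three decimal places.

4.450

Row total (OS B) = 127; column total (No crash) = 60; N = 215.
Expected count E = 127 × 60 / 215 = 35.4419.
Contribution = (O − E)²/E = (48 − 35.4419)² / 35.4419 = 4.450.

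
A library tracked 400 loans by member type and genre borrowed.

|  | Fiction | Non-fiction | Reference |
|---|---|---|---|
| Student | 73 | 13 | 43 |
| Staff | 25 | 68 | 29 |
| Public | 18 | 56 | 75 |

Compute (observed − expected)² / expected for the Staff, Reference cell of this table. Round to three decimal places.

5.593

Row total (Staff) = 122; column total (Reference) = 147; N = 400.
Expected count E = 122 × 147 / 400 = 44.8350.
Contribution = (O − E)²/E = (29 − 44.8350)² / 44.8350 = 5.593.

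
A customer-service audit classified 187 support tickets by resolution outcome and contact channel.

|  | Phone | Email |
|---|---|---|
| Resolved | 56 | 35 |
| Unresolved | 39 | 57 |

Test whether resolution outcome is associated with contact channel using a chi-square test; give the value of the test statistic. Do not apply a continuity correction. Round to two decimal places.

8.18

Row totals: 91, 96. Column totals: 95, 92. Grand total N = 187.
Expected counts (row total × column total / N):
  Resolved, Phone: 91×95/187 = 46.230
  Resolved, Email: 91×92/187 = 44.770
  Unresolved, Phone: 96×95/187 = 48.770
  Unresolved, Email: 96×92/187 = 47.230
Contributions (O − E)²/E:
  (56 − 46.230)²/46.230 = 2.0647
  (35 − 44.770)²/44.770 = 2.1321
  (39 − 48.770)²/48.770 = 1.9572
  (57 − 47.230)²/47.230 = 2.0210
χ² = 2.0647 + 2.1321 + 1.9572 + 2.0210 = 8.18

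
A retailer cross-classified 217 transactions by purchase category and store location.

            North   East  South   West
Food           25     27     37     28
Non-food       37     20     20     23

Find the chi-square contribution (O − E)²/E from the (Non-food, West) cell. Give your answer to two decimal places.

Row total (Non-food) = 100; column total (West) = 51; N = 217.
Expected count E = 100 × 51 / 217 = 23.502.
Contribution = (O − E)²/E = (23 − 23.502)² / 23.502 = 0.01.

0.01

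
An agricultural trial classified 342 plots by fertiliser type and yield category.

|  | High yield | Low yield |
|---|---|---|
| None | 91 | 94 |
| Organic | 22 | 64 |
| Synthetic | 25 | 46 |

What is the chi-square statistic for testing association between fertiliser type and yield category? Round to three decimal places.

14.578

Row totals: 185, 86, 71. Column totals: 138, 204. Grand total N = 342.
Expected counts (row total × column total / N):
  None, High yield: 185×138/342 = 74.6491
  None, Low yield: 185×204/342 = 110.3509
  Organic, High yield: 86×138/342 = 34.7018
  Organic, Low yield: 86×204/342 = 51.2982
  Synthetic, High yield: 71×138/342 = 28.6491
  Synthetic, Low yield: 71×204/342 = 42.3509
Contributions (O − E)²/E:
  (91 − 74.6491)²/74.6491 = 3.5814
  (94 − 110.3509)²/110.3509 = 2.4227
  (22 − 34.7018)²/34.7018 = 4.6492
  (64 − 51.2982)²/51.2982 = 3.1451
  (25 − 28.6491)²/28.6491 = 0.4648
  (46 − 42.3509)²/42.3509 = 0.3144
χ² = 3.5814 + 2.4227 + 4.6492 + 3.1451 + 0.4648 + 0.3144 = 14.578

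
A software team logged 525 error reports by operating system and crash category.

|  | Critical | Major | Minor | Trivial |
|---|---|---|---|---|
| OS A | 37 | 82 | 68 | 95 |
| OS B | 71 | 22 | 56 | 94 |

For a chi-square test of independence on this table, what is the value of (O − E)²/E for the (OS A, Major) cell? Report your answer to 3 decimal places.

12.229

Row total (OS A) = 282; column total (Major) = 104; N = 525.
Expected count E = 282 × 104 / 525 = 55.8629.
Contribution = (O − E)²/E = (82 − 55.8629)² / 55.8629 = 12.229.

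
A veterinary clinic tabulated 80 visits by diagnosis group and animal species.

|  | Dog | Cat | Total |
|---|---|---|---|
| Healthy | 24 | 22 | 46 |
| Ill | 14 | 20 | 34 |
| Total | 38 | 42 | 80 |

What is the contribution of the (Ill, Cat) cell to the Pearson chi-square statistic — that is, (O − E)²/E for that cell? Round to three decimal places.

Row total (Ill) = 34; column total (Cat) = 42; N = 80.
Expected count E = 34 × 42 / 80 = 17.8500.
Contribution = (O − E)²/E = (20 − 17.8500)² / 17.8500 = 0.259.

0.259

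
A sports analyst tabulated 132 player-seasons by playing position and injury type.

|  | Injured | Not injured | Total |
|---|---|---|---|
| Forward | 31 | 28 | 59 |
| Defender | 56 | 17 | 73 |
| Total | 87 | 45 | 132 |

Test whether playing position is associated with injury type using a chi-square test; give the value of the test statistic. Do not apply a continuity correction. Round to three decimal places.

Grand total N = 132.
Expected counts (row total × column total / N):
  Forward, Injured: 59×87/132 = 38.88636
  Forward, Not injured: 59×45/132 = 20.11364
  Defender, Injured: 73×87/132 = 48.11364
  Defender, Not injured: 73×45/132 = 24.88636
Contributions (O − E)²/E:
  (31 − 38.88636)²/38.88636 = 1.5994
  (28 − 20.11364)²/20.11364 = 3.0922
  (56 − 48.11364)²/48.11364 = 1.2927
  (17 − 24.88636)²/24.88636 = 2.4991
χ² = 1.5994 + 3.0922 + 1.2927 + 2.4991 = 8.483

8.483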